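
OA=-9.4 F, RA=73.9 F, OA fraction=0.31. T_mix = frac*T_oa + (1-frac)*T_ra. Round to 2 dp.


T_mix = 0.31*(-9.4) + 0.69*73.9 = 48.08 F

48.08 F


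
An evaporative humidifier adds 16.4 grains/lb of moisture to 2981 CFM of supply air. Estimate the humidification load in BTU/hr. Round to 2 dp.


Q = 0.68 * 2981 * 16.4 = 33244.11 BTU/hr

33244.11 BTU/hr


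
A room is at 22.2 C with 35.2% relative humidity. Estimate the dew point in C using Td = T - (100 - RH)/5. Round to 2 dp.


Td = 22.2 - (100-35.2)/5 = 9.24 C

9.24 C


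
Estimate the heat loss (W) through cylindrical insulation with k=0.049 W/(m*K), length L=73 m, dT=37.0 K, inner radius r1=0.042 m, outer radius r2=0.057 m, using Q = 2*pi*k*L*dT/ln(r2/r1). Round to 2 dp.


Q = 2*pi*0.049*73*37.0/ln(0.057/0.042) = 2723.06 W

2723.06 W


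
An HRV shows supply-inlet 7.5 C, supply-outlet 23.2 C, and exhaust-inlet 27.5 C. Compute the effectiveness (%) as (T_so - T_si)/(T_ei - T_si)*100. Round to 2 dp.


eff = (23.2-7.5)/(27.5-7.5)*100 = 78.50 %

78.50 %


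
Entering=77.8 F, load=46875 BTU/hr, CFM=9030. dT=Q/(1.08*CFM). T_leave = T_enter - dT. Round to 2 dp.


dT = 46875/(1.08*9030) = 4.8065
T_leave = 77.8 - 4.8065 = 72.99 F

72.99 F


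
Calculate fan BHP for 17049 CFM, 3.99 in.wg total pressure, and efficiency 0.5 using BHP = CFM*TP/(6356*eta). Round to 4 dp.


BHP = 17049 * 3.99 / (6356 * 0.5) = 21.4051 hp

21.4051 hp


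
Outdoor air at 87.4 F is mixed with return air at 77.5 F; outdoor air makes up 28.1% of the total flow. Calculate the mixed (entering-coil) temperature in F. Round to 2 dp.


T_mix = 77.5 + (28.1/100)*(87.4-77.5) = 80.28 F

80.28 F


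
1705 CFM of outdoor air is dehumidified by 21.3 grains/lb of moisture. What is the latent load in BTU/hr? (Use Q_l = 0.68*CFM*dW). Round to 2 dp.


Q = 0.68 * 1705 * 21.3 = 24695.22 BTU/hr

24695.22 BTU/hr


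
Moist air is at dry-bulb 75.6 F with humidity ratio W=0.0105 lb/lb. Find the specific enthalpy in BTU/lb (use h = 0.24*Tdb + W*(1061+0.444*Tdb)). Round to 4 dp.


h = 0.24*75.6 + 0.0105*(1061+0.444*75.6) = 29.6369 BTU/lb

29.6369 BTU/lb


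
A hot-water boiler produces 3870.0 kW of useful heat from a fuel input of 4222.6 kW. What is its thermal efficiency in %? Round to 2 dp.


eta = (3870.0/4222.6)*100 = 91.65 %

91.65 %


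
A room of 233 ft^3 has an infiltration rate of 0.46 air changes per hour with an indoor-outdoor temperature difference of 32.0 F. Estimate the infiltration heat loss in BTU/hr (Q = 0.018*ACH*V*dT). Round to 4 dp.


Q = 0.018 * 0.46 * 233 * 32.0 = 61.7357 BTU/hr

61.7357 BTU/hr


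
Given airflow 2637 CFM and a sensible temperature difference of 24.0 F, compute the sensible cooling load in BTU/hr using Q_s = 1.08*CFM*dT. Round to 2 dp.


Q = 1.08 * 2637 * 24.0 = 68351.04 BTU/hr

68351.04 BTU/hr


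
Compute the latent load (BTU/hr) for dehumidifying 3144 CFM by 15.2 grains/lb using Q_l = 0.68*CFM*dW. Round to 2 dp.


Q = 0.68 * 3144 * 15.2 = 32496.38 BTU/hr

32496.38 BTU/hr


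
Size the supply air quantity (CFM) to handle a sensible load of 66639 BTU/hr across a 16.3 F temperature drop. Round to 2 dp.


CFM = 66639 / (1.08 * 16.3) = 3785.45

3785.45 CFM


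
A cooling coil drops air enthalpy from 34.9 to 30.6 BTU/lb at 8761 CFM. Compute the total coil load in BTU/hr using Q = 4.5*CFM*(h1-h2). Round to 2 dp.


Q = 4.5 * 8761 * (34.9 - 30.6) = 169525.35 BTU/hr

169525.35 BTU/hr


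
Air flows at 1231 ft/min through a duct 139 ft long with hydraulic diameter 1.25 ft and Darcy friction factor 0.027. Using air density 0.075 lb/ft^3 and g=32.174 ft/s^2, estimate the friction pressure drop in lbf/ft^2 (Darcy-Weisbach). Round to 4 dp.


v_fps = 1231/60 = 20.5167 ft/s
dp = 0.027*(139/1.25)*0.075*20.5167^2/(2*32.174) = 1.4730 lbf/ft^2

1.4730 lbf/ft^2


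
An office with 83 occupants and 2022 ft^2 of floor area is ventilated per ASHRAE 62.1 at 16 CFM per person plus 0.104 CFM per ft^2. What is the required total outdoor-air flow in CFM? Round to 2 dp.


Total = 83*16 + 2022*0.104 = 1538.29 CFM

1538.29 CFM


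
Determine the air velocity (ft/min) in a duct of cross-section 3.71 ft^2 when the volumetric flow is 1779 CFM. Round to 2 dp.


V = 1779 / 3.71 = 479.51 ft/min

479.51 ft/min


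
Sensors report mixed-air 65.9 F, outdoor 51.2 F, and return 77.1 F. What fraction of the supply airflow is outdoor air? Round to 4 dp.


frac = (65.9 - 77.1) / (51.2 - 77.1) = 0.4324

0.4324


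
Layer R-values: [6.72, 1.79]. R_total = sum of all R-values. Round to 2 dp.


R_total = 6.72 + 1.79 = 8.51

8.51


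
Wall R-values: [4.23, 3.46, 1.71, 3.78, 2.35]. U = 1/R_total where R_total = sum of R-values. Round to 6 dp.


R_total = 4.23 + 3.46 + 1.71 + 3.78 + 2.35 = 15.53
U = 1/15.53 = 0.064392

0.064392


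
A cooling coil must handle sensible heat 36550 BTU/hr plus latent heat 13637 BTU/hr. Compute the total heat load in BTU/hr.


Qt = 36550 + 13637 = 50187 BTU/hr

50187 BTU/hr


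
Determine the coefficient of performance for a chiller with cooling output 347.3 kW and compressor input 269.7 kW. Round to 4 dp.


COP = 347.3 / 269.7 = 1.2877

1.2877


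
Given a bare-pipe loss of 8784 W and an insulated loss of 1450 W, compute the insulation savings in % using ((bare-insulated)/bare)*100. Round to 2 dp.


Savings = ((8784-1450)/8784)*100 = 83.49 %

83.49 %


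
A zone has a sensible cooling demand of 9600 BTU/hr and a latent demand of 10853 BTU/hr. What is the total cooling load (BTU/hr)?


Qt = 9600 + 10853 = 20453 BTU/hr

20453 BTU/hr


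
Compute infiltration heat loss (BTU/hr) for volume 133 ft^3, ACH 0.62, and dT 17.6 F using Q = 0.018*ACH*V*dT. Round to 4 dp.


Q = 0.018 * 0.62 * 133 * 17.6 = 26.1233 BTU/hr

26.1233 BTU/hr


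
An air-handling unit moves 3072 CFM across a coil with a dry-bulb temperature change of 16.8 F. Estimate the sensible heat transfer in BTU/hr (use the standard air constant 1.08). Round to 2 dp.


Q = 1.08 * 3072 * 16.8 = 55738.37 BTU/hr

55738.37 BTU/hr


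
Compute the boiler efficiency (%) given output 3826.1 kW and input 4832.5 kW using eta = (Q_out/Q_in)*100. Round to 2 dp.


eta = (3826.1/4832.5)*100 = 79.17 %

79.17 %


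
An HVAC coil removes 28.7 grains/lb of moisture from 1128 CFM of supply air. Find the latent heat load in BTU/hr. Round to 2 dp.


Q = 0.68 * 1128 * 28.7 = 22014.05 BTU/hr

22014.05 BTU/hr


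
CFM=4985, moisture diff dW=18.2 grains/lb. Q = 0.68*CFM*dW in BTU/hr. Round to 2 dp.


Q = 0.68 * 4985 * 18.2 = 61694.36 BTU/hr

61694.36 BTU/hr


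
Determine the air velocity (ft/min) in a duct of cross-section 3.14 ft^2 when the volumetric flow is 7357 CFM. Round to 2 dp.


V = 7357 / 3.14 = 2342.99 ft/min

2342.99 ft/min


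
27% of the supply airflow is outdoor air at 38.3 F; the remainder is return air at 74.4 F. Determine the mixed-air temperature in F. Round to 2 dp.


T_mix = 0.27*38.3 + 0.73*74.4 = 64.65 F

64.65 F


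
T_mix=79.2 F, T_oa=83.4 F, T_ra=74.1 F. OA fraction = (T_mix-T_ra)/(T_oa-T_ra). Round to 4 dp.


frac = (79.2 - 74.1) / (83.4 - 74.1) = 0.5484

0.5484


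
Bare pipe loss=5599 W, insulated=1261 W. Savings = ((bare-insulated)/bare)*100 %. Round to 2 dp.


Savings = ((5599-1261)/5599)*100 = 77.48 %

77.48 %


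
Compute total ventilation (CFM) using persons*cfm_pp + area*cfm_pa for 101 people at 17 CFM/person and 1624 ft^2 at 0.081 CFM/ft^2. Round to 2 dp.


Total = 101*17 + 1624*0.081 = 1848.54 CFM

1848.54 CFM


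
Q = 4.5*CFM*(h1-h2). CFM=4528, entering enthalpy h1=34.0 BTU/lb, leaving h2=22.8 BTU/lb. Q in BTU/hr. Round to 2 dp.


Q = 4.5 * 4528 * (34.0 - 22.8) = 228211.20 BTU/hr

228211.20 BTU/hr


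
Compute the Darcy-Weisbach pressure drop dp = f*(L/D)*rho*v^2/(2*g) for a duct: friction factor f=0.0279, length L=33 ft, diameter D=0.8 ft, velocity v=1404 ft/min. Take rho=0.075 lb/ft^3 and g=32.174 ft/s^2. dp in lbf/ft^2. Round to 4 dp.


v_fps = 1404/60 = 23.4 ft/s
dp = 0.0279*(33/0.8)*0.075*23.4^2/(2*32.174) = 0.7345 lbf/ft^2

0.7345 lbf/ft^2


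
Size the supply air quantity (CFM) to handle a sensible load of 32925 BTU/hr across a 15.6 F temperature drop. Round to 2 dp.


CFM = 32925 / (1.08 * 15.6) = 1954.24

1954.24 CFM


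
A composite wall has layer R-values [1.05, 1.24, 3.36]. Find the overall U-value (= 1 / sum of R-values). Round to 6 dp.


R_total = 1.05 + 1.24 + 3.36 = 5.65
U = 1/5.65 = 0.176991

0.176991


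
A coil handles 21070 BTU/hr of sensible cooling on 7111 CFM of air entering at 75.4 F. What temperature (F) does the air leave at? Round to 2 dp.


dT = 21070/(1.08*7111) = 2.7435
T_leave = 75.4 - 2.7435 = 72.66 F

72.66 F


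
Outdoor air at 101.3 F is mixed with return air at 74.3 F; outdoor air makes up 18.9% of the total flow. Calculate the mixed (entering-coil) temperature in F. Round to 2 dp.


T_mix = 74.3 + (18.9/100)*(101.3-74.3) = 79.40 F

79.40 F


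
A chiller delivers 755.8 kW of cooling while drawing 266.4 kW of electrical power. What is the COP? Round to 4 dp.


COP = 755.8 / 266.4 = 2.8371

2.8371


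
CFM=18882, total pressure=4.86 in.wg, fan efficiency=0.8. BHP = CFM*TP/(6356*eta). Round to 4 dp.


BHP = 18882 * 4.86 / (6356 * 0.8) = 18.0472 hp

18.0472 hp


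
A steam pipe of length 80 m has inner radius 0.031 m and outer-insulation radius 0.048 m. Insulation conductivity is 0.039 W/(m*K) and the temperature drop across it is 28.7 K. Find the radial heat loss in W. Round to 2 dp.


Q = 2*pi*0.039*80*28.7/ln(0.048/0.031) = 1286.83 W

1286.83 W


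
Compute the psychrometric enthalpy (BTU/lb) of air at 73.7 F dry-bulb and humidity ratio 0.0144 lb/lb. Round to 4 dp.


h = 0.24*73.7 + 0.0144*(1061+0.444*73.7) = 33.4376 BTU/lb

33.4376 BTU/lb


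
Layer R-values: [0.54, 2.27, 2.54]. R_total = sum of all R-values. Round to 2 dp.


R_total = 0.54 + 2.27 + 2.54 = 5.35

5.35


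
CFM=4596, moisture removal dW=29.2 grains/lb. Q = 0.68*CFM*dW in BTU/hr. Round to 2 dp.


Q = 0.68 * 4596 * 29.2 = 91258.18 BTU/hr

91258.18 BTU/hr


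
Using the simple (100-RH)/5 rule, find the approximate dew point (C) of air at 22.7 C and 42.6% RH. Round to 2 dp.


Td = 22.7 - (100-42.6)/5 = 11.22 C

11.22 C


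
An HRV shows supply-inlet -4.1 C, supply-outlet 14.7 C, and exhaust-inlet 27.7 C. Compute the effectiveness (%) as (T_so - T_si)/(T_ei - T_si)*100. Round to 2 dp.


eff = (14.7-(-4.1))/(27.7-(-4.1))*100 = 59.12 %

59.12 %


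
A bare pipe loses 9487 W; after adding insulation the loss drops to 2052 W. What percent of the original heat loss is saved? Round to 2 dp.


Savings = ((9487-2052)/9487)*100 = 78.37 %

78.37 %


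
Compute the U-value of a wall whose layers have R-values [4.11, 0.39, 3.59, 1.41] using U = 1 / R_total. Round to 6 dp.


R_total = 4.11 + 0.39 + 3.59 + 1.41 = 9.50
U = 1/9.50 = 0.105263

0.105263


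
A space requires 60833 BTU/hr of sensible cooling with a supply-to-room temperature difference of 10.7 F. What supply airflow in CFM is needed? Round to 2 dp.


CFM = 60833 / (1.08 * 10.7) = 5264.19

5264.19 CFM


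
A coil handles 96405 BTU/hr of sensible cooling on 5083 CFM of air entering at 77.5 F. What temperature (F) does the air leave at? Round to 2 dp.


dT = 96405/(1.08*5083) = 17.5613
T_leave = 77.5 - 17.5613 = 59.94 F

59.94 F


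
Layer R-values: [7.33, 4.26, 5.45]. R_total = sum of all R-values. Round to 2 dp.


R_total = 7.33 + 4.26 + 5.45 = 17.04

17.04


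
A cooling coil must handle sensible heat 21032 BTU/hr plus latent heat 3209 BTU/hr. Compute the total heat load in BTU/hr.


Qt = 21032 + 3209 = 24241 BTU/hr

24241 BTU/hr


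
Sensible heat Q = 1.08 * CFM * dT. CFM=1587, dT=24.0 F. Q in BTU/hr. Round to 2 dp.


Q = 1.08 * 1587 * 24.0 = 41135.04 BTU/hr

41135.04 BTU/hr


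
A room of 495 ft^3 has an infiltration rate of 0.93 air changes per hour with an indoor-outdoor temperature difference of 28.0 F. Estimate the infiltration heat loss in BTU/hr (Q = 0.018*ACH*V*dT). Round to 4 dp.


Q = 0.018 * 0.93 * 495 * 28.0 = 232.0164 BTU/hr

232.0164 BTU/hr


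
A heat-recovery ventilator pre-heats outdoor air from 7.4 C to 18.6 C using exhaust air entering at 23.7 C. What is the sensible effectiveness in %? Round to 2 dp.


eff = (18.6-7.4)/(23.7-7.4)*100 = 68.71 %

68.71 %


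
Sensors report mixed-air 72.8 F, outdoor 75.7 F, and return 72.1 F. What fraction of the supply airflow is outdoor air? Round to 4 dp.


frac = (72.8 - 72.1) / (75.7 - 72.1) = 0.1944

0.1944


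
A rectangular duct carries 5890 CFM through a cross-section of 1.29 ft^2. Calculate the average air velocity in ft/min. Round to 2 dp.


V = 5890 / 1.29 = 4565.89 ft/min

4565.89 ft/min


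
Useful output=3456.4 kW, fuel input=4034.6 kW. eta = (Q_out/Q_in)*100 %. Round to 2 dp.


eta = (3456.4/4034.6)*100 = 85.67 %

85.67 %


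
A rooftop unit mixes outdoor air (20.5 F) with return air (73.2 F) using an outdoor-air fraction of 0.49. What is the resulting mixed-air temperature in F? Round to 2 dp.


T_mix = 0.49*20.5 + 0.51*73.2 = 47.38 F

47.38 F


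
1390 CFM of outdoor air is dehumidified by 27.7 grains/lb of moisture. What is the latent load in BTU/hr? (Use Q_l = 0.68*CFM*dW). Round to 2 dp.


Q = 0.68 * 1390 * 27.7 = 26182.04 BTU/hr

26182.04 BTU/hr


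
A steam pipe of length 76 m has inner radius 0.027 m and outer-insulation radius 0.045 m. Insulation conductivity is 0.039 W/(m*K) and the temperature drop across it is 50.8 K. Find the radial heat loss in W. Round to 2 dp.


Q = 2*pi*0.039*76*50.8/ln(0.045/0.027) = 1852.03 W

1852.03 W


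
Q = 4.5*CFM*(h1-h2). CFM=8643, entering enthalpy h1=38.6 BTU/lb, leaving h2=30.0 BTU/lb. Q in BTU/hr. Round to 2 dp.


Q = 4.5 * 8643 * (38.6 - 30.0) = 334484.10 BTU/hr

334484.10 BTU/hr


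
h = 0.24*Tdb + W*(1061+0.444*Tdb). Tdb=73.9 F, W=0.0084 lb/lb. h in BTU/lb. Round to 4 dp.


h = 0.24*73.9 + 0.0084*(1061+0.444*73.9) = 26.9240 BTU/lb

26.9240 BTU/lb


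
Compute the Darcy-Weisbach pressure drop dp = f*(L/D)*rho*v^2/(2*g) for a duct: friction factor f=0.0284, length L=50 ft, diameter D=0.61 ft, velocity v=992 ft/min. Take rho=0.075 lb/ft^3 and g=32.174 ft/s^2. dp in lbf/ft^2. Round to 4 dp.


v_fps = 992/60 = 16.5333 ft/s
dp = 0.0284*(50/0.61)*0.075*16.5333^2/(2*32.174) = 0.7417 lbf/ft^2

0.7417 lbf/ft^2


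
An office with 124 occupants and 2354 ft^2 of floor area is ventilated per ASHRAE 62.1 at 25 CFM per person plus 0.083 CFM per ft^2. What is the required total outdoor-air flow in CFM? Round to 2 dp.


Total = 124*25 + 2354*0.083 = 3295.38 CFM

3295.38 CFM


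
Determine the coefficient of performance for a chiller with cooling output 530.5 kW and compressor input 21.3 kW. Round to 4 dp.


COP = 530.5 / 21.3 = 24.9061

24.9061


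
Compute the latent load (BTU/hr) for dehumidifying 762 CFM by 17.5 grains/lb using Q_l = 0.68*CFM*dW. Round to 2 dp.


Q = 0.68 * 762 * 17.5 = 9067.80 BTU/hr

9067.80 BTU/hr


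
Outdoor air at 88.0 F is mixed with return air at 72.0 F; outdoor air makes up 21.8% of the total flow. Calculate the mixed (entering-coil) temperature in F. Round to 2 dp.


T_mix = 72.0 + (21.8/100)*(88.0-72.0) = 75.49 F

75.49 F


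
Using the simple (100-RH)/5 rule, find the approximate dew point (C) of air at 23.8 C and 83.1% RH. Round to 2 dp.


Td = 23.8 - (100-83.1)/5 = 20.42 C

20.42 C


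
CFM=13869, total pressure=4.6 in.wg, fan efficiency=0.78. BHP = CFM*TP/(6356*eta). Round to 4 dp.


BHP = 13869 * 4.6 / (6356 * 0.78) = 12.8684 hp

12.8684 hp


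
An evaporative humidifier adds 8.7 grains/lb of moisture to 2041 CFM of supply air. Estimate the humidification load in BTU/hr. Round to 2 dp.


Q = 0.68 * 2041 * 8.7 = 12074.56 BTU/hr

12074.56 BTU/hr


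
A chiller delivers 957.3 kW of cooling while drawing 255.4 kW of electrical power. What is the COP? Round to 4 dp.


COP = 957.3 / 255.4 = 3.7482

3.7482


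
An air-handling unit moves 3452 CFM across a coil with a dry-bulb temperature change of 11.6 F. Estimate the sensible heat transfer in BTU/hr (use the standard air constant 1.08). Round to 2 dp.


Q = 1.08 * 3452 * 11.6 = 43246.66 BTU/hr

43246.66 BTU/hr


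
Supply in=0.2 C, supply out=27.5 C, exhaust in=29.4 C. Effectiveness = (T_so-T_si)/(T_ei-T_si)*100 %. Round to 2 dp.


eff = (27.5-0.2)/(29.4-0.2)*100 = 93.49 %

93.49 %


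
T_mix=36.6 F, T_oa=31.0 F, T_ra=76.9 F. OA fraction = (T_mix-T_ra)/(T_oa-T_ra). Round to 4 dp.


frac = (36.6 - 76.9) / (31.0 - 76.9) = 0.8780

0.8780


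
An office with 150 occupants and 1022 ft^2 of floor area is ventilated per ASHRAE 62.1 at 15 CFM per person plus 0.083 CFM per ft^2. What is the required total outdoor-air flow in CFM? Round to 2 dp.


Total = 150*15 + 1022*0.083 = 2334.83 CFM

2334.83 CFM


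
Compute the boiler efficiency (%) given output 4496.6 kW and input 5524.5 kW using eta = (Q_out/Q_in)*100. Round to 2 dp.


eta = (4496.6/5524.5)*100 = 81.39 %

81.39 %


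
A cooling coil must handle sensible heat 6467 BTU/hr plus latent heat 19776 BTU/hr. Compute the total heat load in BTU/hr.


Qt = 6467 + 19776 = 26243 BTU/hr

26243 BTU/hr


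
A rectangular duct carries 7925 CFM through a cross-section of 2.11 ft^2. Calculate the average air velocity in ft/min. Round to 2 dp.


V = 7925 / 2.11 = 3755.92 ft/min

3755.92 ft/min


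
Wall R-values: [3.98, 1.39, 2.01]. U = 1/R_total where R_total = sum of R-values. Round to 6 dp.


R_total = 3.98 + 1.39 + 2.01 = 7.38
U = 1/7.38 = 0.135501

0.135501


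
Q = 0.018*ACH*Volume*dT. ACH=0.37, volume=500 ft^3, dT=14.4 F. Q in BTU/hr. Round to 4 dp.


Q = 0.018 * 0.37 * 500 * 14.4 = 47.9520 BTU/hr

47.9520 BTU/hr


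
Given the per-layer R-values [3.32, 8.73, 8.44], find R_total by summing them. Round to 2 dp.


R_total = 3.32 + 8.73 + 8.44 = 20.49

20.49


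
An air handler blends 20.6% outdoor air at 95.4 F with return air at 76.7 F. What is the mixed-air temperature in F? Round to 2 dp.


T_mix = 76.7 + (20.6/100)*(95.4-76.7) = 80.55 F

80.55 F


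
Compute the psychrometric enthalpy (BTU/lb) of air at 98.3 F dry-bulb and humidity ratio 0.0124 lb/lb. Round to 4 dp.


h = 0.24*98.3 + 0.0124*(1061+0.444*98.3) = 37.2896 BTU/lb

37.2896 BTU/lb


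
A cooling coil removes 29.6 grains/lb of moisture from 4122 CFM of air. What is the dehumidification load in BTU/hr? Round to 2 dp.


Q = 0.68 * 4122 * 29.6 = 82967.62 BTU/hr

82967.62 BTU/hr


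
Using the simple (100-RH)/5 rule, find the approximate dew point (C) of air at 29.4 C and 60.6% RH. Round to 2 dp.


Td = 29.4 - (100-60.6)/5 = 21.52 C

21.52 C


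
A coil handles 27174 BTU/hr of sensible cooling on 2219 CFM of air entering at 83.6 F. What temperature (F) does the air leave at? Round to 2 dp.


dT = 27174/(1.08*2219) = 11.3389
T_leave = 83.6 - 11.3389 = 72.26 F

72.26 F


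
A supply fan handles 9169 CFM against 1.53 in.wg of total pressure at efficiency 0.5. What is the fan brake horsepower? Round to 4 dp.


BHP = 9169 * 1.53 / (6356 * 0.5) = 4.4143 hp

4.4143 hp


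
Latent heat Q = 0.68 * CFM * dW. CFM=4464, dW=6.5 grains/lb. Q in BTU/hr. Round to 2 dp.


Q = 0.68 * 4464 * 6.5 = 19730.88 BTU/hr

19730.88 BTU/hr


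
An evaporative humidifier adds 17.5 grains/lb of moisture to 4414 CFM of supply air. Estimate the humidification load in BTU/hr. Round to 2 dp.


Q = 0.68 * 4414 * 17.5 = 52526.60 BTU/hr

52526.60 BTU/hr


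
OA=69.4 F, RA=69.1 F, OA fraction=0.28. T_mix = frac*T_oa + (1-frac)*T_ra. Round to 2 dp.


T_mix = 0.28*69.4 + 0.72*69.1 = 69.18 F

69.18 F


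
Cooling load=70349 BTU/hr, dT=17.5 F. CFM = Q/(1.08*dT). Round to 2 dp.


CFM = 70349 / (1.08 * 17.5) = 3722.17

3722.17 CFM


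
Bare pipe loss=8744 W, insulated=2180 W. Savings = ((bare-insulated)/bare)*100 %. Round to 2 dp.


Savings = ((8744-2180)/8744)*100 = 75.07 %

75.07 %


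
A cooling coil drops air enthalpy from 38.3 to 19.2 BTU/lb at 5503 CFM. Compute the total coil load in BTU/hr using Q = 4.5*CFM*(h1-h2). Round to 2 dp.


Q = 4.5 * 5503 * (38.3 - 19.2) = 472982.85 BTU/hr

472982.85 BTU/hr


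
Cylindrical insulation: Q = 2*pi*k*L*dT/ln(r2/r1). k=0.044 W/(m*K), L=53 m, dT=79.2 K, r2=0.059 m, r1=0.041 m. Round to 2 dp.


Q = 2*pi*0.044*53*79.2/ln(0.059/0.041) = 3188.41 W

3188.41 W


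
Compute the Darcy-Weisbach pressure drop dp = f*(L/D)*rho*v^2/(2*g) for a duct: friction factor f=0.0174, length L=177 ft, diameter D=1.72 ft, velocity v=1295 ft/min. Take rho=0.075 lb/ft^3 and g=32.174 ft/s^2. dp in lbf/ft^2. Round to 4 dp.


v_fps = 1295/60 = 21.5833 ft/s
dp = 0.0174*(177/1.72)*0.075*21.5833^2/(2*32.174) = 0.9722 lbf/ft^2

0.9722 lbf/ft^2


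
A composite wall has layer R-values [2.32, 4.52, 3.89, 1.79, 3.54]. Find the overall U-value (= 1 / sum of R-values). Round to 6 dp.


R_total = 2.32 + 4.52 + 3.89 + 1.79 + 3.54 = 16.06
U = 1/16.06 = 0.062267

0.062267


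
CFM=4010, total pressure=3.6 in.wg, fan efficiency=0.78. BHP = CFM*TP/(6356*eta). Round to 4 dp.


BHP = 4010 * 3.6 / (6356 * 0.78) = 2.9118 hp

2.9118 hp


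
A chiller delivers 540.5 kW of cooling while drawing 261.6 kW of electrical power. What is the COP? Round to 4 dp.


COP = 540.5 / 261.6 = 2.0661

2.0661


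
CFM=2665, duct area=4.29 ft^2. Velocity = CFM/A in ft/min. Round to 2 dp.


V = 2665 / 4.29 = 621.21 ft/min

621.21 ft/min


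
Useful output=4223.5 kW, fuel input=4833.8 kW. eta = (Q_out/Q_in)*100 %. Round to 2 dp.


eta = (4223.5/4833.8)*100 = 87.37 %

87.37 %


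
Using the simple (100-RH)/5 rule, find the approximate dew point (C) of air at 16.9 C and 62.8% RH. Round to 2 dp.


Td = 16.9 - (100-62.8)/5 = 9.46 C

9.46 C


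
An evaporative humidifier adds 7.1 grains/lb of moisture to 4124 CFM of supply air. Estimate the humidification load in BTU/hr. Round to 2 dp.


Q = 0.68 * 4124 * 7.1 = 19910.67 BTU/hr

19910.67 BTU/hr


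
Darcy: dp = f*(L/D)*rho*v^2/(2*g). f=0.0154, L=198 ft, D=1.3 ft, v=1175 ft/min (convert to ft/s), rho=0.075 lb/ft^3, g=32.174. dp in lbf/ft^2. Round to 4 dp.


v_fps = 1175/60 = 19.5833 ft/s
dp = 0.0154*(198/1.3)*0.075*19.5833^2/(2*32.174) = 1.0484 lbf/ft^2

1.0484 lbf/ft^2


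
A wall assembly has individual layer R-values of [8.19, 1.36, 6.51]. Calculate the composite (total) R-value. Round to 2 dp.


R_total = 8.19 + 1.36 + 6.51 = 16.06

16.06


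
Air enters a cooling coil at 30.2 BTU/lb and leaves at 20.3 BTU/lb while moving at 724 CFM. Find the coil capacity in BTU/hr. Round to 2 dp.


Q = 4.5 * 724 * (30.2 - 20.3) = 32254.20 BTU/hr

32254.20 BTU/hr


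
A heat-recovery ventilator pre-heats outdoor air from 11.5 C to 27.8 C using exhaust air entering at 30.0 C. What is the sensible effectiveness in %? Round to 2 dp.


eff = (27.8-11.5)/(30.0-11.5)*100 = 88.11 %

88.11 %


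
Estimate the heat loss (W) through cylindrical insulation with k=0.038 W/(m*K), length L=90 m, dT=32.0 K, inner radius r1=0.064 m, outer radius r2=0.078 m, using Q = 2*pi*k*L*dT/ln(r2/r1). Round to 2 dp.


Q = 2*pi*0.038*90*32.0/ln(0.078/0.064) = 3475.95 W

3475.95 W


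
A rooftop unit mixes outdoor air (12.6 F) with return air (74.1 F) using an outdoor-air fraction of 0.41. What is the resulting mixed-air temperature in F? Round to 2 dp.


T_mix = 0.41*12.6 + 0.59*74.1 = 48.89 F

48.89 F


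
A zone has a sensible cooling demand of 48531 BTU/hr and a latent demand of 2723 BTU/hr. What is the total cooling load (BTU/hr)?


Qt = 48531 + 2723 = 51254 BTU/hr

51254 BTU/hr


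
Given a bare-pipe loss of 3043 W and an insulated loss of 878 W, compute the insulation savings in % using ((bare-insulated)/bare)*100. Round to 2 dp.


Savings = ((3043-878)/3043)*100 = 71.15 %

71.15 %


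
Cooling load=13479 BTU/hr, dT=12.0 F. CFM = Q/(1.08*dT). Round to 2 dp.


CFM = 13479 / (1.08 * 12.0) = 1040.05

1040.05 CFM


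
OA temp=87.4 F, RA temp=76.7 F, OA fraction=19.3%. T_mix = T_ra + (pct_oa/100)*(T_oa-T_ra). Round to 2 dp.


T_mix = 76.7 + (19.3/100)*(87.4-76.7) = 78.77 F

78.77 F


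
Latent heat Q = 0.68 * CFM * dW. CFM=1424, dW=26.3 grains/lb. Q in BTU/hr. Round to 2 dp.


Q = 0.68 * 1424 * 26.3 = 25466.82 BTU/hr

25466.82 BTU/hr


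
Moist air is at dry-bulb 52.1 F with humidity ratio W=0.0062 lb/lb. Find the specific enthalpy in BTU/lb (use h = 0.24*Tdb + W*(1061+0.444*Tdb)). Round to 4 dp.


h = 0.24*52.1 + 0.0062*(1061+0.444*52.1) = 19.2256 BTU/lb

19.2256 BTU/lb


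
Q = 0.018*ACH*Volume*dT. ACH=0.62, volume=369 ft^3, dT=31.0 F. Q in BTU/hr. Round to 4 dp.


Q = 0.018 * 0.62 * 369 * 31.0 = 127.6592 BTU/hr

127.6592 BTU/hr


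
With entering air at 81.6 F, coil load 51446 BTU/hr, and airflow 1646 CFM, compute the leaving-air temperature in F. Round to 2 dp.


dT = 51446/(1.08*1646) = 28.9400
T_leave = 81.6 - 28.9400 = 52.66 F

52.66 F


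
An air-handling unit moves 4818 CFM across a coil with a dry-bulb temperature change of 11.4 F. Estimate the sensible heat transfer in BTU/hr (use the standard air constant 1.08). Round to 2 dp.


Q = 1.08 * 4818 * 11.4 = 59319.22 BTU/hr

59319.22 BTU/hr


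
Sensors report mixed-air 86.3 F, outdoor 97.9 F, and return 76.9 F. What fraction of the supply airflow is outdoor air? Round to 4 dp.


frac = (86.3 - 76.9) / (97.9 - 76.9) = 0.4476

0.4476


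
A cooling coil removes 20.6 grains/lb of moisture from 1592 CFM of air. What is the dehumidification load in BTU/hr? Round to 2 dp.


Q = 0.68 * 1592 * 20.6 = 22300.74 BTU/hr

22300.74 BTU/hr


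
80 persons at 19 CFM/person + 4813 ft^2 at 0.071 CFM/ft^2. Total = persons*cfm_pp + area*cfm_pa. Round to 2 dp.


Total = 80*19 + 4813*0.071 = 1861.72 CFM

1861.72 CFM


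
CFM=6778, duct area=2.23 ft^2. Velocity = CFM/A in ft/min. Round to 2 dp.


V = 6778 / 2.23 = 3039.46 ft/min

3039.46 ft/min


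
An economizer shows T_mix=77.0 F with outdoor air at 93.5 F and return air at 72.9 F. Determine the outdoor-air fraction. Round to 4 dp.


frac = (77.0 - 72.9) / (93.5 - 72.9) = 0.1990

0.1990


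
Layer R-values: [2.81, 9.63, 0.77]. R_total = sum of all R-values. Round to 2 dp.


R_total = 2.81 + 9.63 + 0.77 = 13.21

13.21


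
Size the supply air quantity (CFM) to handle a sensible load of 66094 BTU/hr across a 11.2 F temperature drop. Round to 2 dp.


CFM = 66094 / (1.08 * 11.2) = 5464.12

5464.12 CFM


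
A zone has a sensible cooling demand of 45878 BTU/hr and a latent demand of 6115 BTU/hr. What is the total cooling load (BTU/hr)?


Qt = 45878 + 6115 = 51993 BTU/hr

51993 BTU/hr


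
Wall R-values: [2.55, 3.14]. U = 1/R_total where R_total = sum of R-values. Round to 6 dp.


R_total = 2.55 + 3.14 = 5.69
U = 1/5.69 = 0.175747

0.175747


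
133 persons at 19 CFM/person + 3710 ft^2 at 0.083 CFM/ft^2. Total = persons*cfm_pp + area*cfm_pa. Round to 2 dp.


Total = 133*19 + 3710*0.083 = 2834.93 CFM

2834.93 CFM


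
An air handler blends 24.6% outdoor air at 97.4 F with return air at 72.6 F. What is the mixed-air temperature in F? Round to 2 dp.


T_mix = 72.6 + (24.6/100)*(97.4-72.6) = 78.70 F

78.70 F


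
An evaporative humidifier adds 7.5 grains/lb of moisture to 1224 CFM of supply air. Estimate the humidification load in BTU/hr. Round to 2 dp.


Q = 0.68 * 1224 * 7.5 = 6242.40 BTU/hr

6242.40 BTU/hr


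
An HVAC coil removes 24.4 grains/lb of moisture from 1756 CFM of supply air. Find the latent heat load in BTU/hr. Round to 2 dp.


Q = 0.68 * 1756 * 24.4 = 29135.55 BTU/hr

29135.55 BTU/hr


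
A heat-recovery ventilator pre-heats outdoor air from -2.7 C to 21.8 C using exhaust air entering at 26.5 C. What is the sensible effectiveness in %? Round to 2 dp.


eff = (21.8-(-2.7))/(26.5-(-2.7))*100 = 83.90 %

83.90 %


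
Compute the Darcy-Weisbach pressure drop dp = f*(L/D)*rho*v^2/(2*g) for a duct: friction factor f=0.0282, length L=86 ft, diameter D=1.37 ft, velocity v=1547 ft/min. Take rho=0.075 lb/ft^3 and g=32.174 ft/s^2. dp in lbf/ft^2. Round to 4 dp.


v_fps = 1547/60 = 25.7833 ft/s
dp = 0.0282*(86/1.37)*0.075*25.7833^2/(2*32.174) = 1.3716 lbf/ft^2

1.3716 lbf/ft^2


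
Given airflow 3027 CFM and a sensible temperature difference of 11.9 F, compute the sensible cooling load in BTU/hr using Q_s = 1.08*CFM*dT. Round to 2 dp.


Q = 1.08 * 3027 * 11.9 = 38903.00 BTU/hr

38903.00 BTU/hr


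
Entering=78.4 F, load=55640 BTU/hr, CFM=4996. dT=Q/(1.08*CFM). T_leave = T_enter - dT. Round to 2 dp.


dT = 55640/(1.08*4996) = 10.3120
T_leave = 78.4 - 10.3120 = 68.09 F

68.09 F


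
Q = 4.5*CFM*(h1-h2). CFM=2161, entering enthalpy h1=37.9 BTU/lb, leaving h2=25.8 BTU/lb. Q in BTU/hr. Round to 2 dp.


Q = 4.5 * 2161 * (37.9 - 25.8) = 117666.45 BTU/hr

117666.45 BTU/hr


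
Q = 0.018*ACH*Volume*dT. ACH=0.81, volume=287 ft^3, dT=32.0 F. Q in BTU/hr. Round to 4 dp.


Q = 0.018 * 0.81 * 287 * 32.0 = 133.9027 BTU/hr

133.9027 BTU/hr


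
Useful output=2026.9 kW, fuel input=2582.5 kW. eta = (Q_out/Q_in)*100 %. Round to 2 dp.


eta = (2026.9/2582.5)*100 = 78.49 %

78.49 %


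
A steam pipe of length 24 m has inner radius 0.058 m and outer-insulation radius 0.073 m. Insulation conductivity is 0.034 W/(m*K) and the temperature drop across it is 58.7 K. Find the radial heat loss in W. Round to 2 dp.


Q = 2*pi*0.034*24*58.7/ln(0.073/0.058) = 1308.43 W

1308.43 W


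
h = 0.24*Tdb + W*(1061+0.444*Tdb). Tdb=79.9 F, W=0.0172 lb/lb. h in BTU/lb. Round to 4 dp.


h = 0.24*79.9 + 0.0172*(1061+0.444*79.9) = 38.0354 BTU/lb

38.0354 BTU/lb


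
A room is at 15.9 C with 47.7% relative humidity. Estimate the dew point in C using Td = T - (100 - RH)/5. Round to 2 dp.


Td = 15.9 - (100-47.7)/5 = 5.44 C

5.44 C


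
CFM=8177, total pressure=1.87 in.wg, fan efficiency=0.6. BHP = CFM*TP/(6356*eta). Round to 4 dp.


BHP = 8177 * 1.87 / (6356 * 0.6) = 4.0096 hp

4.0096 hp


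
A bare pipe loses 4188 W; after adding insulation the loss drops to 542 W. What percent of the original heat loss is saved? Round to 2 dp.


Savings = ((4188-542)/4188)*100 = 87.06 %

87.06 %


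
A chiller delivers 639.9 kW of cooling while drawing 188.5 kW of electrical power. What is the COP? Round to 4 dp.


COP = 639.9 / 188.5 = 3.3947

3.3947


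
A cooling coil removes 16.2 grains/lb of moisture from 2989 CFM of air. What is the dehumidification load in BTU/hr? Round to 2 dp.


Q = 0.68 * 2989 * 16.2 = 32926.82 BTU/hr

32926.82 BTU/hr


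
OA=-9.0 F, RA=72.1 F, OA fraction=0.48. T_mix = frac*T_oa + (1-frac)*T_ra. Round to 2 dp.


T_mix = 0.48*(-9.0) + 0.52*72.1 = 33.17 F

33.17 F


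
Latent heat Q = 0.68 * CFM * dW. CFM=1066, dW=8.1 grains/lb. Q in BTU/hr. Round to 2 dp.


Q = 0.68 * 1066 * 8.1 = 5871.53 BTU/hr

5871.53 BTU/hr


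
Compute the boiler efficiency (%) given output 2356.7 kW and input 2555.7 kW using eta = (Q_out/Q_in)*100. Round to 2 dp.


eta = (2356.7/2555.7)*100 = 92.21 %

92.21 %


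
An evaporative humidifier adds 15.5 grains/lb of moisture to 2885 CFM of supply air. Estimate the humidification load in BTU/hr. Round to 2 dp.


Q = 0.68 * 2885 * 15.5 = 30407.90 BTU/hr

30407.90 BTU/hr


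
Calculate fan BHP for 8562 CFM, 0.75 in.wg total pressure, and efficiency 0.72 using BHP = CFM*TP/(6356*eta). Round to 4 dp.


BHP = 8562 * 0.75 / (6356 * 0.72) = 1.4032 hp

1.4032 hp


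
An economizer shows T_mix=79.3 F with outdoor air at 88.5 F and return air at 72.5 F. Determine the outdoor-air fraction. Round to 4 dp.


frac = (79.3 - 72.5) / (88.5 - 72.5) = 0.4250

0.4250


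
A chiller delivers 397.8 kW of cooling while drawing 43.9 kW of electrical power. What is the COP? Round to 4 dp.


COP = 397.8 / 43.9 = 9.0615

9.0615


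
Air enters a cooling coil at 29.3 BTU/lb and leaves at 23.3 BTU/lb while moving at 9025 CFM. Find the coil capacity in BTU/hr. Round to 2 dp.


Q = 4.5 * 9025 * (29.3 - 23.3) = 243675.00 BTU/hr

243675.00 BTU/hr


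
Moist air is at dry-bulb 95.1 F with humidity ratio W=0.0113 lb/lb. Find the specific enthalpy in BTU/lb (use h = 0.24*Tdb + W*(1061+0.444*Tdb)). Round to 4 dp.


h = 0.24*95.1 + 0.0113*(1061+0.444*95.1) = 35.2904 BTU/lb

35.2904 BTU/lb


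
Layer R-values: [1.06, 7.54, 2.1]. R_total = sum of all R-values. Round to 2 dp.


R_total = 1.06 + 7.54 + 2.1 = 10.70

10.70


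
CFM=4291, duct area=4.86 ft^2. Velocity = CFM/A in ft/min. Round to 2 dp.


V = 4291 / 4.86 = 882.92 ft/min

882.92 ft/min


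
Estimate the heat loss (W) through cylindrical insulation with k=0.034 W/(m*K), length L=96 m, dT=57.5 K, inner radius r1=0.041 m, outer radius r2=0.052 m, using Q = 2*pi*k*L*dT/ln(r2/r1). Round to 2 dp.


Q = 2*pi*0.034*96*57.5/ln(0.052/0.041) = 4961.59 W

4961.59 W


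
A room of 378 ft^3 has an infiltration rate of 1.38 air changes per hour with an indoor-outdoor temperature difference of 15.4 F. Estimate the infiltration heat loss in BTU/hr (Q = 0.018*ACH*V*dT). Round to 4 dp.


Q = 0.018 * 1.38 * 378 * 15.4 = 144.5986 BTU/hr

144.5986 BTU/hr


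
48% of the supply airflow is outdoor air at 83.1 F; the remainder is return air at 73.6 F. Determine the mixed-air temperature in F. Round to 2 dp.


T_mix = 0.48*83.1 + 0.52*73.6 = 78.16 F

78.16 F


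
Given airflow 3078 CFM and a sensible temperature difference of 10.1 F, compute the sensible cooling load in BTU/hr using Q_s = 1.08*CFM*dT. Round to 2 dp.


Q = 1.08 * 3078 * 10.1 = 33574.82 BTU/hr

33574.82 BTU/hr


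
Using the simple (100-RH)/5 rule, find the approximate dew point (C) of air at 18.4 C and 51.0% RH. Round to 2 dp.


Td = 18.4 - (100-51.0)/5 = 8.60 C

8.60 C


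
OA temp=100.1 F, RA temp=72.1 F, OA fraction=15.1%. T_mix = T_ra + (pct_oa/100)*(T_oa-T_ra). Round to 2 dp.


T_mix = 72.1 + (15.1/100)*(100.1-72.1) = 76.33 F

76.33 F


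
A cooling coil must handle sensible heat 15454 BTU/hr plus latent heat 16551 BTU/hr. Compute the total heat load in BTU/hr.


Qt = 15454 + 16551 = 32005 BTU/hr

32005 BTU/hr


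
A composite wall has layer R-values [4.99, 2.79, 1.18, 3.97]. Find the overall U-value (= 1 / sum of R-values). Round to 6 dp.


R_total = 4.99 + 2.79 + 1.18 + 3.97 = 12.93
U = 1/12.93 = 0.077340

0.077340


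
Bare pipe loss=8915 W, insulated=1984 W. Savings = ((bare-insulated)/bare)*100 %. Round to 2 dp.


Savings = ((8915-1984)/8915)*100 = 77.75 %

77.75 %


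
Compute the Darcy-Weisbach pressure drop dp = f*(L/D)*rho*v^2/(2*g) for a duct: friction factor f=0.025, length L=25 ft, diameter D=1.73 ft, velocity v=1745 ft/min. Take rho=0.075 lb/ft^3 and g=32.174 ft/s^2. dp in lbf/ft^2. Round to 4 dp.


v_fps = 1745/60 = 29.0833 ft/s
dp = 0.025*(25/1.73)*0.075*29.0833^2/(2*32.174) = 0.3562 lbf/ft^2

0.3562 lbf/ft^2


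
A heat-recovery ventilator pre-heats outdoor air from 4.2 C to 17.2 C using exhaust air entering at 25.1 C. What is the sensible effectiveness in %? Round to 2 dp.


eff = (17.2-4.2)/(25.1-4.2)*100 = 62.20 %

62.20 %


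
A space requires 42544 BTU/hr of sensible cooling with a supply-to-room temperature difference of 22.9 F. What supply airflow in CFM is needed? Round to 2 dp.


CFM = 42544 / (1.08 * 22.9) = 1720.20

1720.20 CFM


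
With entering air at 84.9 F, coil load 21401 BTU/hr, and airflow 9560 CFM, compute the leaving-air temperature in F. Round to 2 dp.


dT = 21401/(1.08*9560) = 2.0728
T_leave = 84.9 - 2.0728 = 82.83 F

82.83 F


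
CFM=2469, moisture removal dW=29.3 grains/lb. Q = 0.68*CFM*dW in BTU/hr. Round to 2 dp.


Q = 0.68 * 2469 * 29.3 = 49192.36 BTU/hr

49192.36 BTU/hr


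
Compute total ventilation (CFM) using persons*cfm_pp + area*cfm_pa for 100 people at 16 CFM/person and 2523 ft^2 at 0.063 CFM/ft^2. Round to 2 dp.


Total = 100*16 + 2523*0.063 = 1758.95 CFM

1758.95 CFM


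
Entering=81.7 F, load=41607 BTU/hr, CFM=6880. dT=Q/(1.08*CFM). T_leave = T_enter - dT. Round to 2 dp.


dT = 41607/(1.08*6880) = 5.5996
T_leave = 81.7 - 5.5996 = 76.10 F

76.10 F


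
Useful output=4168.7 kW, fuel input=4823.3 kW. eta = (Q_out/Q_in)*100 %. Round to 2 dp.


eta = (4168.7/4823.3)*100 = 86.43 %

86.43 %


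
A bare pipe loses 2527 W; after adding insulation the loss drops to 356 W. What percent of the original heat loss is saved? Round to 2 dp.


Savings = ((2527-356)/2527)*100 = 85.91 %

85.91 %


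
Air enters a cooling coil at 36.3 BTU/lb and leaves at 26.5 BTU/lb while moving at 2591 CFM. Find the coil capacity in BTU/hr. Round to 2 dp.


Q = 4.5 * 2591 * (36.3 - 26.5) = 114263.10 BTU/hr

114263.10 BTU/hr


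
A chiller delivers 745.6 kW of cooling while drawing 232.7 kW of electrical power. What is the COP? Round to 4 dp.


COP = 745.6 / 232.7 = 3.2041

3.2041


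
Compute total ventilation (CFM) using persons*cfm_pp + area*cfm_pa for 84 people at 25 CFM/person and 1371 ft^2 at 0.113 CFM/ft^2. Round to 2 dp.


Total = 84*25 + 1371*0.113 = 2254.92 CFM

2254.92 CFM


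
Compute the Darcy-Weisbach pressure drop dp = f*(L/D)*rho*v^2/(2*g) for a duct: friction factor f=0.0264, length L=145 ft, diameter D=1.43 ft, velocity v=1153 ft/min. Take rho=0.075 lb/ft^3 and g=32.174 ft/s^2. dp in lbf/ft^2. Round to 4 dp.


v_fps = 1153/60 = 19.2167 ft/s
dp = 0.0264*(145/1.43)*0.075*19.2167^2/(2*32.174) = 1.1522 lbf/ft^2

1.1522 lbf/ft^2


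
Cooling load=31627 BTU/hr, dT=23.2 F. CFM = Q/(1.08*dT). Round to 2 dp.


CFM = 31627 / (1.08 * 23.2) = 1262.25

1262.25 CFM


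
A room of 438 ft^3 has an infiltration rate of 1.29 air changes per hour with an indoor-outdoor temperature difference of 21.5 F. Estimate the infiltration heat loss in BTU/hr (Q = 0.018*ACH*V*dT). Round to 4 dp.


Q = 0.018 * 1.29 * 438 * 21.5 = 218.6627 BTU/hr

218.6627 BTU/hr


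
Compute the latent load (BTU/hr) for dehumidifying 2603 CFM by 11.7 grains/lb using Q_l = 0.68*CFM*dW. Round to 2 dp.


Q = 0.68 * 2603 * 11.7 = 20709.47 BTU/hr

20709.47 BTU/hr


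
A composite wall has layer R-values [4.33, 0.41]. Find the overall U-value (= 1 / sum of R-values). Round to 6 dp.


R_total = 4.33 + 0.41 = 4.74
U = 1/4.74 = 0.210970

0.210970


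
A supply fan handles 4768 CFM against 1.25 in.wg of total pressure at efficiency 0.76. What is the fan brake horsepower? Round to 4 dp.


BHP = 4768 * 1.25 / (6356 * 0.76) = 1.2338 hp

1.2338 hp


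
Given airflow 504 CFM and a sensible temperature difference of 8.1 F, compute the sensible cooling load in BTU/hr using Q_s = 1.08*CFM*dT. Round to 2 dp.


Q = 1.08 * 504 * 8.1 = 4408.99 BTU/hr

4408.99 BTU/hr


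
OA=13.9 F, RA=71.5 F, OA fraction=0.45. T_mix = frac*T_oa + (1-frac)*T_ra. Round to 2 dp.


T_mix = 0.45*13.9 + 0.55*71.5 = 45.58 F

45.58 F


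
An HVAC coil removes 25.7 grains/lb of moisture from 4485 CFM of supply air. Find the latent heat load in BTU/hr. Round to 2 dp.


Q = 0.68 * 4485 * 25.7 = 78379.86 BTU/hr

78379.86 BTU/hr


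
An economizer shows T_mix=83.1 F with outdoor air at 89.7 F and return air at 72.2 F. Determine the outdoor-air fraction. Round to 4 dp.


frac = (83.1 - 72.2) / (89.7 - 72.2) = 0.6229

0.6229


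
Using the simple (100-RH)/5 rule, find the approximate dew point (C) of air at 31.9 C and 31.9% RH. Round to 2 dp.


Td = 31.9 - (100-31.9)/5 = 18.28 C

18.28 C


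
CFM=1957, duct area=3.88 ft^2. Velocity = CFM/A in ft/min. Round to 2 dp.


V = 1957 / 3.88 = 504.38 ft/min

504.38 ft/min


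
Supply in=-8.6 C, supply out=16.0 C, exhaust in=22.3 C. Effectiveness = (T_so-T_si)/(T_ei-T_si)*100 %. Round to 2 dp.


eff = (16.0-(-8.6))/(22.3-(-8.6))*100 = 79.61 %

79.61 %
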